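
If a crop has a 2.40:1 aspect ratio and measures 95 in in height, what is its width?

Width = 95 × 2.400 = 228.

228 in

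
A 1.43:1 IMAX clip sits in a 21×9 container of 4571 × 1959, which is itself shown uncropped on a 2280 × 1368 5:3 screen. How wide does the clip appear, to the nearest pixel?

1397 px

Inside the 4571×1959 canvas the clip is height-limited at 2801.37 × 1959.00.
Second fit — the 21×9 canvas into 2280×1368 spans the width: 2280.00 × 977.14 (×0.4988 from 4571×1959).
Applying the same ×0.4988: 2801.37 → 1397.31.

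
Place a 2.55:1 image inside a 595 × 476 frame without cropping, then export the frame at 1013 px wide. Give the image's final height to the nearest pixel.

397 px

Fitted into 595×476, the image spans the width; its height is 595 / 2.550 ≈ 233.33 px.
Scaling 595 → 1013 is ×1.7025, so the height becomes 233.33 × 1.7025 ≈ 397.25 px.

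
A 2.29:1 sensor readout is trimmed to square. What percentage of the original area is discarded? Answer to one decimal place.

56.3%

The height stays; only width is cut (since square is narrower than 2.29:1).
Area ratio = (1.000)/(2.290) = 43.67%; the remaining 56.33% is cropped out.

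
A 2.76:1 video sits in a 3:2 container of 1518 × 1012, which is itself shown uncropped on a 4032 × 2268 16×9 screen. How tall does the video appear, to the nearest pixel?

2.76:1 in 1518×1012: fills the width, so the video is 1518.00 × 550.00.
Second fit — the 3:2 canvas into 4032×2268 spans the height: 3402.00 × 2268.00 (×2.2411 from 1518×1012).
Applying the same ×2.2411: 550.00 → 1232.61.

1233 px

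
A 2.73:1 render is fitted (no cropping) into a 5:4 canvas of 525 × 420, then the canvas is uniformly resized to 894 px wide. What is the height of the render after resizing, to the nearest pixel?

Fitted into 525×420, the render spans the width; its height is 525 / 2.730 ≈ 192.31 px.
The frame scales by 894/525 = 1.7029; 192.31 × 1.7029 ≈ 327.47 px.

327 px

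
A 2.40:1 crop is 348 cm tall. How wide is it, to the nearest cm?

835 cm

348 × 2.400 = 835.20.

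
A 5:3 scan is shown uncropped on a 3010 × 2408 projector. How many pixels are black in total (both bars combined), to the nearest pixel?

1812020 pixels

Since 1.667 > 1.250, the scan is width-limited.
Content height = 3010 × 3/5 ≈ 1806.0000 px.
Leftover height: 2408 − 1806.0000 = 602.0000 px.
That's 602.0000 × 3010 ≈ 1812020 black pixels.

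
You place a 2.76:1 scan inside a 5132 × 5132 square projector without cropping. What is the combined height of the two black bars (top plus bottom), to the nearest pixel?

3273 px

2.76:1 is wider than square, so it spans the full width.
That makes the image 1859.42 px tall (5132 / 2.760).
Leftover height: 5132 − 1859.42 = 3272.58 px.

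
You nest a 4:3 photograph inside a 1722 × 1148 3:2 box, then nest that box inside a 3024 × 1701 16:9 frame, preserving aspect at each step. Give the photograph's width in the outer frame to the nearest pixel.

2268 px

First fit — 4:3 into 1722×1148 spans the height: 1530.67 × 1148.00.
3:2 in 3024×1701: fills the height, so the intermediate becomes 2551.50 × 1701.00 — a scale of ×1.4817.
Applying the same ×1.4817: 1530.67 → 2268.00.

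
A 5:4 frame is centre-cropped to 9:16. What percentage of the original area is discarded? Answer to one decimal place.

55.0%

9:16 is narrower than 5:4, so the crop keeps the full height and trims the width.
Fraction kept = (0.562)/(1.250) ≈ 45.00%, so 55.00% is lost.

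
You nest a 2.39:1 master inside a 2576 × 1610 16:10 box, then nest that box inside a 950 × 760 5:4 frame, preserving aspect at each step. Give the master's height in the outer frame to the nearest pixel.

397 px

First fit — 2.39:1 into 2576×1610 spans the width: 2576.00 × 1077.82.
Second fit — the 16:10 canvas into 950×760 spans the width: 950.00 × 593.75 (×0.3688 from 2576×1610).
So the master's height is 1077.82 × 0.3688 ≈ 397.49.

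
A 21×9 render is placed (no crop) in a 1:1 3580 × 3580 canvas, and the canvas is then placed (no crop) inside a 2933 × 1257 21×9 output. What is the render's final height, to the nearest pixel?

539 px

21×9 in 3580×3580: fills the width, so the render is 3580.00 × 1534.29.
Second fit — the 1:1 canvas into 2933×1257 spans the height: 1257.00 × 1257.00 (×0.3511 from 3580×3580).
The render scales with it: height 1534.29 × 0.3511 ≈ 538.71.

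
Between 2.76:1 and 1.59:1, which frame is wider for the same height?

2.76:1

2.76 and 1.59; 2.76 > 1.59.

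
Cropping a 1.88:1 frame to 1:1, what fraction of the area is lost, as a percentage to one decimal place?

46.8%

1:1 is narrower than 1.88:1, so the crop keeps the full height and trims the width.
(1.000)/(1.880) ≈ 0.532 of the area survives, leaving 46.81% discarded.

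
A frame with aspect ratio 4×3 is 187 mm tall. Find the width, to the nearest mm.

At 4×3, 187 / 3 × 4 ≈ 249.33.

249 mm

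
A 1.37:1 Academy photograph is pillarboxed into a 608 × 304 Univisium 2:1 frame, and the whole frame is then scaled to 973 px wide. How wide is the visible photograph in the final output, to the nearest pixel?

667 px

In the 608×304 frame the photograph fills the height: width = 304 × 1.370 ≈ 416.48 px.
Resizing to 973 px wide multiplies everything by 1.6003: 416.48 → 666.50 px.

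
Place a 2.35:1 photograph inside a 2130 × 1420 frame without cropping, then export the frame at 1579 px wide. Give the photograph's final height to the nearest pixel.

Fitted into 2130×1420, the photograph spans the width; its height is 2130 / 2.350 ≈ 906.38 px.
Resizing to 1579 px wide multiplies everything by 0.7413: 906.38 → 671.91 px.

672 px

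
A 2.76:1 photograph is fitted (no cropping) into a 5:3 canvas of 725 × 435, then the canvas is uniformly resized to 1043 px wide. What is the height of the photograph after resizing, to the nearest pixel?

Fitted into 725×435, the photograph spans the width; its height is 725 / 2.760 ≈ 262.68 px.
Resizing to 1043 px wide multiplies everything by 1.4386: 262.68 → 377.90 px.

378 px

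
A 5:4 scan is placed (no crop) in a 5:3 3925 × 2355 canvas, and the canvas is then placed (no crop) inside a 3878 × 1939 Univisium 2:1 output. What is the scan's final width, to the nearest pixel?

Inside the 3925×2355 canvas the scan is height-limited at 2943.75 × 2355.00.
5:3 in 3878×1939: fills the height, so the intermediate becomes 3231.67 × 1939.00 — a scale of ×0.8234.
So the scan's width is 2943.75 × 0.8234 ≈ 2423.75.

2424 px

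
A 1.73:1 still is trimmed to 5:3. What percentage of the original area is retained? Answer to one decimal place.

96.3%

5:3 is narrower than 1.73:1, so the crop keeps the full height and trims the width.
Fraction kept = (1.667)/(1.730) ≈ 96.34%.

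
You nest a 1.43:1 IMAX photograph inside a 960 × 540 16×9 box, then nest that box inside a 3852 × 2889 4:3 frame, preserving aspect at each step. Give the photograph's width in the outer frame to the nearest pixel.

1.43:1 IMAX in 960×540: fills the height, so the photograph is 772.20 × 540.00.
Second fit — the 16×9 canvas into 3852×2889 spans the width: 3852.00 × 2166.75 (×4.0125 from 960×540).
Applying the same ×4.0125: 772.20 → 3098.45.

3098 px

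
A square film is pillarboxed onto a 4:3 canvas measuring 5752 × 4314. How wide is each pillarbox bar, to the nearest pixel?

719 px

square is narrower than 4:3, so it spans the full height.
That makes the image 4314.00 px wide (4314 × 1/1).
Black = 5752 − 4314.00 = 1438.00 px, or 719.00 per bar.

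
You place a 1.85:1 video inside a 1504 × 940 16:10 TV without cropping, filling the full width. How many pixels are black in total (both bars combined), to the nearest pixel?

The video is 1504 / 1.850 ≈ 812.9730 px tall.
Leftover height: 940 − 812.9730 = 127.0270 px.
Bar area = 127.0270 × 1504 ≈ 191049 px.

191049 pixels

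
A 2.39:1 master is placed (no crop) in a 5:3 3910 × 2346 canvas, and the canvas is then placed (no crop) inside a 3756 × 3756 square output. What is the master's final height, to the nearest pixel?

1572 px

First fit — 2.39:1 into 3910×2346 spans the width: 3910.00 × 1635.98.
Second fit — the 5:3 canvas into 3756×3756 spans the width: 3756.00 × 2253.60 (×0.9606 from 3910×2346).
Applying the same ×0.9606: 1635.98 → 1571.55.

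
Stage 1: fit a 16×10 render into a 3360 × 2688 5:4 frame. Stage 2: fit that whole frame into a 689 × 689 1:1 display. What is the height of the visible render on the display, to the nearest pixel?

Inside the 3360×2688 canvas the render is width-limited at 3360.00 × 2100.00.
The 5:4 canvas is width-limited in 689×689, giving 689.00 × 551.20; scale factor 0.2051.
The render scales with it: height 2100.00 × 0.2051 ≈ 430.62.

431 px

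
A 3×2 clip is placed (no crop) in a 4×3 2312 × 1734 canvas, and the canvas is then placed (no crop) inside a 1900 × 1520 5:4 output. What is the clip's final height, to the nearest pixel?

1267 px

Inside the 2312×1734 canvas the clip is width-limited at 2312.00 × 1541.33.
4×3 in 1900×1520: fills the width, so the intermediate becomes 1900.00 × 1425.00 — a scale of ×0.8218.
Applying the same ×0.8218: 1541.33 → 1266.67.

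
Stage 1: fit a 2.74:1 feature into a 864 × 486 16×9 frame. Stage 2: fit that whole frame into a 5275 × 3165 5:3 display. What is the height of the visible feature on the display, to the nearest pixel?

Inside the 864×486 canvas the feature is width-limited at 864.00 × 315.33.
16×9 in 5275×3165: fills the width, so the intermediate becomes 5275.00 × 2967.19 — a scale of ×6.1053.
The feature scales with it: height 315.33 × 6.1053 ≈ 1925.18.

1925 px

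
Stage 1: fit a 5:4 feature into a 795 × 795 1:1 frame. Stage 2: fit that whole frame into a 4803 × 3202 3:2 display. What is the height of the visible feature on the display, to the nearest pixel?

First fit — 5:4 into 795×795 spans the width: 795.00 × 636.00.
The 1:1 canvas is height-limited in 4803×3202, giving 3202.00 × 3202.00; scale factor 4.0277.
So the feature's height is 636.00 × 4.0277 ≈ 2561.60.

2562 px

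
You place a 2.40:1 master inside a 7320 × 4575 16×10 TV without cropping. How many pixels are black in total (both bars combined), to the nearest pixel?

2.40:1 is wider than 16×10, so it spans the full width.
That makes the image 3050.0000 px tall (7320 / 2.400).
4575 − 3050.0000 = 1525.0000 px of bars.
Across the 7320-px span: 1525.0000 × 7320 ≈ 11163000 px.

11163000 pixels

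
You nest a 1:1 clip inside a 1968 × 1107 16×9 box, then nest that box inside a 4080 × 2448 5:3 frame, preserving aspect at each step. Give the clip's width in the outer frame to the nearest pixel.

2295 px

1:1 in 1968×1107: fills the height, so the clip is 1107.00 × 1107.00.
The 16×9 canvas is width-limited in 4080×2448, giving 4080.00 × 2295.00; scale factor 2.0732.
So the clip's width is 1107.00 × 2.0732 ≈ 2295.00.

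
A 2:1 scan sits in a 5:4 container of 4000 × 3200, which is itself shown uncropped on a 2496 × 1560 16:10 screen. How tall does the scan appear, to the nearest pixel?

975 px

Inside the 4000×3200 canvas the scan is width-limited at 4000.00 × 2000.00.
The 5:4 canvas is height-limited in 2496×1560, giving 1950.00 × 1560.00; scale factor 0.4875.
Applying the same ×0.4875: 2000.00 → 975.00.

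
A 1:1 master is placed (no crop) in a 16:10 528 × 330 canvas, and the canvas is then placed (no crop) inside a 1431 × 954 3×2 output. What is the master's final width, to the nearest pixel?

894 px

1:1 in 528×330: fills the height, so the master is 330.00 × 330.00.
Second fit — the 16:10 canvas into 1431×954 spans the width: 1431.00 × 894.38 (×2.7102 from 528×330).
So the master's width is 330.00 × 2.7102 ≈ 894.38.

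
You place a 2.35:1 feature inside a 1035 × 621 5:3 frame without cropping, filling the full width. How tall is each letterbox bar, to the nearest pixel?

90 px

Content height = 1035 / 2.350 ≈ 440.43 px.
Leftover height: 621 − 440.43 = 180.57 px → 90.29 each side.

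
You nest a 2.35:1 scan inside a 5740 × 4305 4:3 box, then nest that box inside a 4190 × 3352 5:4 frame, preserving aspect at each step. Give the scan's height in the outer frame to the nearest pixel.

First fit — 2.35:1 into 5740×4305 spans the width: 5740.00 × 2442.55.
4:3 in 4190×3352: fills the width, so the intermediate becomes 4190.00 × 3142.50 — a scale of ×0.7300.
So the scan's height is 2442.55 × 0.7300 ≈ 1782.98.

1783 px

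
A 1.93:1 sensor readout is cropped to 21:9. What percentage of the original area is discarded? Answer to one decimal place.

21:9 is wider than 1.93:1, so the crop keeps the full width and trims the height.
Area ratio = (1.930)/(2.333) = 82.71%; the remaining 17.29% is cropped out.

17.3%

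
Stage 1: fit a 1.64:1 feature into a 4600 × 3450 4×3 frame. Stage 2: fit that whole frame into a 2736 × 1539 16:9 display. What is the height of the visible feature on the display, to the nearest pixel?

1.64:1 in 4600×3450: fills the width, so the feature is 4600.00 × 2804.88.
The 4×3 canvas is height-limited in 2736×1539, giving 2052.00 × 1539.00; scale factor 0.4461.
So the feature's height is 2804.88 × 0.4461 ≈ 1251.22.

1251 px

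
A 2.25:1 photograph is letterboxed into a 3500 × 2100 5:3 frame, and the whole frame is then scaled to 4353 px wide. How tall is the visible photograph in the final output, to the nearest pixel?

Fitted into 3500×2100, the photograph spans the width; its height is 3500 / 2.250 ≈ 1555.56 px.
Resizing to 4353 px wide multiplies everything by 1.2437: 1555.56 → 1934.67 px.

1935 px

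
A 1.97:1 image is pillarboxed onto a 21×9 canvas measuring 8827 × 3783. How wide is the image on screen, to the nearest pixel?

7453 px

Since 1.970 < 2.333, the image is height-limited.
The image is 3783 × 1.970 ≈ 7452.51 px wide.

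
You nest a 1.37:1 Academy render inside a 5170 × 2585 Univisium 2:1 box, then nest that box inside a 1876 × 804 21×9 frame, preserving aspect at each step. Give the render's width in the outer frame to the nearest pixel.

1101 px

First fit — 1.37:1 Academy into 5170×2585 spans the height: 3541.45 × 2585.00.
Second fit — the Univisium 2:1 canvas into 1876×804 spans the height: 1608.00 × 804.00 (×0.3110 from 5170×2585).
Applying the same ×0.3110: 3541.45 → 1101.48.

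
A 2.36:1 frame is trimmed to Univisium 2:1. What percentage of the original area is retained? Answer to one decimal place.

The height stays; only width is cut (since Univisium 2:1 is narrower than 2.36:1).
Fraction kept = (2.000)/(2.360) ≈ 84.75%.

84.7%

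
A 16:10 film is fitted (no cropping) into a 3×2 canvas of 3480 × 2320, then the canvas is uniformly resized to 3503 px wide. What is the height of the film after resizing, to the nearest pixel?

2189 px

Fitted into 3480×2320, the film spans the width; its height is 3480 × 10/16 ≈ 2175.00 px.
The frame scales by 3503/3480 = 1.0066; 2175.00 × 1.0066 ≈ 2189.38 px.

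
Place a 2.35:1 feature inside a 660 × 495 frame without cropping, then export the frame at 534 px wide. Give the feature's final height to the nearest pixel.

227 px

Fitted into 660×495, the feature spans the width; its height is 660 / 2.350 ≈ 280.85 px.
Scaling 660 → 534 is ×0.8091, so the height becomes 280.85 × 0.8091 ≈ 227.23 px.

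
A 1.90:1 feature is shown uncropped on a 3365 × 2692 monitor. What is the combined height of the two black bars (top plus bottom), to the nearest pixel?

921 px

Since 1.900 > 1.250, the feature is width-limited.
Content height = 3365 / 1.900 ≈ 1771.05 px.
2692 − 1771.05 = 920.95 px of bars.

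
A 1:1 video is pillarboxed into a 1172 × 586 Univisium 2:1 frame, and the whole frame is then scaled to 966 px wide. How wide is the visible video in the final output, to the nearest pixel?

At 1172×586 the video is height-limited, so width = 586 × 1/1 ≈ 586.00 px.
Resizing to 966 px wide multiplies everything by 0.8242: 586.00 → 483.00 px.

483 px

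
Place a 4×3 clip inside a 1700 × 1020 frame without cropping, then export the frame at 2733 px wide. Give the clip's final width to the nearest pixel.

2186 px

At 1700×1020 the clip is height-limited, so width = 1020 × 4/3 ≈ 1360.00 px.
Resizing to 2733 px wide multiplies everything by 1.6076: 1360.00 → 2186.40 px.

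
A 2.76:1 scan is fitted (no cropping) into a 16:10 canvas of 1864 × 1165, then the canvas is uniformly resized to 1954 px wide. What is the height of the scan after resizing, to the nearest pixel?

708 px

Fitted into 1864×1165, the scan spans the width; its height is 1864 / 2.760 ≈ 675.36 px.
Resizing to 1954 px wide multiplies everything by 1.0483: 675.36 → 707.97 px.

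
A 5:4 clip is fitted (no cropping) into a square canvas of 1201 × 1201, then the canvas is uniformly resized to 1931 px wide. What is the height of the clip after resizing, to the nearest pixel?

At 1201×1201 the clip is width-limited, so height = 1201 × 4/5 ≈ 960.80 px.
The frame scales by 1931/1201 = 1.6078; 960.80 × 1.6078 ≈ 1544.80 px.

1545 px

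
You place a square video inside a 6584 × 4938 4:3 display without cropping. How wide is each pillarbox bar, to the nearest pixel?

823 px

square is narrower than 4:3, so it spans the full height.
That makes the image 4938.00 px wide (4938 × 1/1).
Leftover width: 6584 − 4938.00 = 1646.00 px → 823.00 each side.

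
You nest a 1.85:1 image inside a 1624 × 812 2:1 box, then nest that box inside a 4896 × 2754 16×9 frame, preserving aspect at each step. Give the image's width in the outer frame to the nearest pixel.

4529 px

First fit — 1.85:1 into 1624×812 spans the height: 1502.20 × 812.00.
Second fit — the 2:1 canvas into 4896×2754 spans the width: 4896.00 × 2448.00 (×3.0148 from 1624×812).
Applying the same ×3.0148: 1502.20 → 4528.80.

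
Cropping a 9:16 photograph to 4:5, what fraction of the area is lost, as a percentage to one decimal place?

29.7%

Going from 9:16 to 4:5 means cutting height while keeping width.
Fraction kept = (0.562)/(0.800) ≈ 70.31%, so 29.69% is lost.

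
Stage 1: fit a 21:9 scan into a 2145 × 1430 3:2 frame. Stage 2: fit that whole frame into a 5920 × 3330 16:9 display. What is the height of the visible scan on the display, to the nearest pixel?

First fit — 21:9 into 2145×1430 spans the width: 2145.00 × 919.29.
3:2 in 5920×3330: fills the height, so the intermediate becomes 4995.00 × 3330.00 — a scale of ×2.3287.
Applying the same ×2.3287: 919.29 → 2140.71.

2141 px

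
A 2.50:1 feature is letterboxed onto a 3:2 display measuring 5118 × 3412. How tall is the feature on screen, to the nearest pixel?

Since 2.500 > 1.500, the feature is width-limited.
That makes the image 2047.20 px tall (5118 / 2.500).

2047 px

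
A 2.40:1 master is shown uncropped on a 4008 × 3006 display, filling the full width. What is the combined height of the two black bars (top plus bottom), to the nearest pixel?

1336 px

The master is 4008 / 2.400 ≈ 1670.00 px tall.
3006 − 1670.00 = 1336.00 px of bars.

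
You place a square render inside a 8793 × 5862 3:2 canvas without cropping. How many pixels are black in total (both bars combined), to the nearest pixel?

square (1.000) < 3:2 (1.500), so the render fills the height.
Content width = 5862 × 1/1 ≈ 5862.0000 px.
Leftover width: 8793 − 5862.0000 = 2931.0000 px.
Across the 5862-px span: 2931.0000 × 5862 ≈ 17181522 px.

17181522 pixels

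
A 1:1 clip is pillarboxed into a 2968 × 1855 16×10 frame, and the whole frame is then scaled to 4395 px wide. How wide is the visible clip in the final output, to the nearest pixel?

Fitted into 2968×1855, the clip spans the height; its width is 1855 × 1/1 ≈ 1855.00 px.
The frame scales by 4395/2968 = 1.4808; 1855.00 × 1.4808 ≈ 2746.88 px.

2747 px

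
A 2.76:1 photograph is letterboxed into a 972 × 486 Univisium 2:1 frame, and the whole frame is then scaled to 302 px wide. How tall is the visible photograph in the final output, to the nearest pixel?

In the 972×486 frame the photograph fills the width: height = 972 / 2.760 ≈ 352.17 px.
Resizing to 302 px wide multiplies everything by 0.3107: 352.17 → 109.42 px.

109 px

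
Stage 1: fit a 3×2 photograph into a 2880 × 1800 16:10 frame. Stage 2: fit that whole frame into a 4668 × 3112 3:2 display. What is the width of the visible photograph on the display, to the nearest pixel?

4376 px

First fit — 3×2 into 2880×1800 spans the height: 2700.00 × 1800.00.
Second fit — the 16:10 canvas into 4668×3112 spans the width: 4668.00 × 2917.50 (×1.6208 from 2880×1800).
So the photograph's width is 2700.00 × 1.6208 ≈ 4376.25.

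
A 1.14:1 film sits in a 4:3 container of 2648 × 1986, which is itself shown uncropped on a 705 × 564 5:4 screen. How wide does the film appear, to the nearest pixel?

603 px

First fit — 1.14:1 into 2648×1986 spans the height: 2264.04 × 1986.00.
4:3 in 705×564: fills the width, so the intermediate becomes 705.00 × 528.75 — a scale of ×0.2662.
The film scales with it: width 2264.04 × 0.2662 ≈ 602.77.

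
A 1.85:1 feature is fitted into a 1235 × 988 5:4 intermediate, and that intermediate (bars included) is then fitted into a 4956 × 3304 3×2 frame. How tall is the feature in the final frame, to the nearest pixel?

2232 px

Inside the 1235×988 canvas the feature is width-limited at 1235.00 × 667.57.
5:4 in 4956×3304: fills the height, so the intermediate becomes 4130.00 × 3304.00 — a scale of ×3.3441.
The feature scales with it: height 667.57 × 3.3441 ≈ 2232.43.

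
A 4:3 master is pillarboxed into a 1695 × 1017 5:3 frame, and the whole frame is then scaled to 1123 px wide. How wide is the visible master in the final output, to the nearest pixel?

Fitted into 1695×1017, the master spans the height; its width is 1017 × 4/3 ≈ 1356.00 px.
The frame scales by 1123/1695 = 0.6625; 1356.00 × 0.6625 ≈ 898.40 px.

898 px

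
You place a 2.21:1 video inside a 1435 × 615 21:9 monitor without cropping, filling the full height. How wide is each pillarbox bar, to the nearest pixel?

38 px

That makes the image 1359.15 px wide (615 × 2.210).
1435 − 1359.15 = 75.85 px of bars (37.92 each).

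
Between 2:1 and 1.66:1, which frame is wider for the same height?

2 and 1.66; 2 > 1.66.

2:1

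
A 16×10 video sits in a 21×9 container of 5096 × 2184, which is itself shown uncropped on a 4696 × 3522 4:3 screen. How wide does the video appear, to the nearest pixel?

3220 px

First fit — 16×10 into 5096×2184 spans the height: 3494.40 × 2184.00.
21×9 in 4696×3522: fills the width, so the intermediate becomes 4696.00 × 2012.57 — a scale of ×0.9215.
So the video's width is 3494.40 × 0.9215 ≈ 3220.11.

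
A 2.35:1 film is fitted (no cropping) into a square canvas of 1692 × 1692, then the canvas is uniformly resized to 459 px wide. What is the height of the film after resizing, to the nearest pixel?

At 1692×1692 the film is width-limited, so height = 1692 / 2.350 ≈ 720.00 px.
Scaling 1692 → 459 is ×0.2713, so the height becomes 720.00 × 0.2713 ≈ 195.32 px.

195 px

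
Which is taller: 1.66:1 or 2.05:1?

1.66:1

1.66 and 2.05; 2.05 > 1.66. The smaller width-to-height ratio is the taller frame.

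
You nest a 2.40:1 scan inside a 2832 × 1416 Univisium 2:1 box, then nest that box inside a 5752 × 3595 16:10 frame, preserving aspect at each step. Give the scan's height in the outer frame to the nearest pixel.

2.40:1 in 2832×1416: fills the width, so the scan is 2832.00 × 1180.00.
The Univisium 2:1 canvas is width-limited in 5752×3595, giving 5752.00 × 2876.00; scale factor 2.0311.
Applying the same ×2.0311: 1180.00 → 2396.67.

2397 px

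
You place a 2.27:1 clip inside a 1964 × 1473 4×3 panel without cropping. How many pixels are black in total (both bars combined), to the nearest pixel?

1193723 pixels

Since 2.270 > 1.333, the clip is width-limited.
The clip is 1964 / 2.270 ≈ 865.1982 px tall.
Black = 1473 − 865.1982 = 607.8018 px.
Bar area = 607.8018 × 1964 ≈ 1193723 px.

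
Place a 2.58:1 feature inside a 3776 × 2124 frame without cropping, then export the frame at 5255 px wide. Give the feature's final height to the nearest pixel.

2037 px

At 3776×2124 the feature is width-limited, so height = 3776 / 2.580 ≈ 1463.57 px.
Resizing to 5255 px wide multiplies everything by 1.3917: 1463.57 → 2036.82 px.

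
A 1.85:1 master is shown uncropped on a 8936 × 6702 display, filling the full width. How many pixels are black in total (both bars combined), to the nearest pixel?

16725777 pixels

Content height = 8936 / 1.850 ≈ 4830.2703 px.
6702 − 4830.2703 = 1871.7297 px of bars.
Across the 8936-px span: 1871.7297 × 8936 ≈ 16725777 px.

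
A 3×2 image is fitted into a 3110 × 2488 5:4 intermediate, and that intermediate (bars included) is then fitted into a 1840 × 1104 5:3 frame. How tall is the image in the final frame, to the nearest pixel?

3×2 in 3110×2488: fills the width, so the image is 3110.00 × 2073.33.
The 5:4 canvas is height-limited in 1840×1104, giving 1380.00 × 1104.00; scale factor 0.4437.
The image scales with it: height 2073.33 × 0.4437 ≈ 920.00.

920 px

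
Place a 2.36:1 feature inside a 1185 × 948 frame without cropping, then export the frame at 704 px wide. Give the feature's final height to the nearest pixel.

298 px

In the 1185×948 frame the feature fills the width: height = 1185 / 2.360 ≈ 502.12 px.
The frame scales by 704/1185 = 0.5941; 502.12 × 0.5941 ≈ 298.31 px.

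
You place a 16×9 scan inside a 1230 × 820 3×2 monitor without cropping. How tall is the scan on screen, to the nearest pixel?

692 px

16×9 (1.778) > 3×2 (1.500), so the scan fills the width.
Content height = 1230 × 9/16 ≈ 691.88 px.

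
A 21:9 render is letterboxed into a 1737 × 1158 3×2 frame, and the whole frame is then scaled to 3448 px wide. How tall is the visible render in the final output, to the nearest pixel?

1478 px

At 1737×1158 the render is width-limited, so height = 1737 × 9/21 ≈ 744.43 px.
Resizing to 3448 px wide multiplies everything by 1.9850: 744.43 → 1477.71 px.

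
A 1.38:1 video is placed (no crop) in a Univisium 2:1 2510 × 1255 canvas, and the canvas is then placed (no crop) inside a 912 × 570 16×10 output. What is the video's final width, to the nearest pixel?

First fit — 1.38:1 into 2510×1255 spans the height: 1731.90 × 1255.00.
The Univisium 2:1 canvas is width-limited in 912×570, giving 912.00 × 456.00; scale factor 0.3633.
Applying the same ×0.3633: 1731.90 → 629.28.

629 px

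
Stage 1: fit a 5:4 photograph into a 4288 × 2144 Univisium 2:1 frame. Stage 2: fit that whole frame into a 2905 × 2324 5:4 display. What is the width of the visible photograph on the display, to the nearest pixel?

1816 px

First fit — 5:4 into 4288×2144 spans the height: 2680.00 × 2144.00.
Univisium 2:1 in 2905×2324: fills the width, so the intermediate becomes 2905.00 × 1452.50 — a scale of ×0.6775.
So the photograph's width is 2680.00 × 0.6775 ≈ 1815.62.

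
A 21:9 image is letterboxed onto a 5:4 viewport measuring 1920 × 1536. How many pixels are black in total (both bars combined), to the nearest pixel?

21:9 is wider than 5:4, so it spans the full width.
Content height = 1920 × 9/21 ≈ 822.8571 px.
Leftover height: 1536 − 822.8571 = 713.1429 px.
Across the 1920-px span: 713.1429 × 1920 ≈ 1369234 px.

1369234 pixels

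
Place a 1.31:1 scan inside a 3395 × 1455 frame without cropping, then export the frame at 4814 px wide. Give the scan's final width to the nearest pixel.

2703 px

At 3395×1455 the scan is height-limited, so width = 1455 × 1.310 ≈ 1906.05 px.
The frame scales by 4814/3395 = 1.4180; 1906.05 × 1.4180 ≈ 2702.72 px.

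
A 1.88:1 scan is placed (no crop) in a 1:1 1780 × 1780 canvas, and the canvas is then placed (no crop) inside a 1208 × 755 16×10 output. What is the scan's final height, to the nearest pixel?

402 px

1.88:1 in 1780×1780: fills the width, so the scan is 1780.00 × 946.81.
1:1 in 1208×755: fills the height, so the intermediate becomes 755.00 × 755.00 — a scale of ×0.4242.
Applying the same ×0.4242: 946.81 → 401.60.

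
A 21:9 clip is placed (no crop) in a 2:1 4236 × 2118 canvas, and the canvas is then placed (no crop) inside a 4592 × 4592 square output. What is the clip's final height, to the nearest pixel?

First fit — 21:9 into 4236×2118 spans the width: 4236.00 × 1815.43.
The 2:1 canvas is width-limited in 4592×4592, giving 4592.00 × 2296.00; scale factor 1.0840.
So the clip's height is 1815.43 × 1.0840 ≈ 1968.00.

1968 px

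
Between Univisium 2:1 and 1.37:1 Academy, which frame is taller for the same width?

Univisium 2:1 = 2 and 1.37; 2 > 1.37. The smaller width-to-height ratio is the taller frame.

1.37:1 Academy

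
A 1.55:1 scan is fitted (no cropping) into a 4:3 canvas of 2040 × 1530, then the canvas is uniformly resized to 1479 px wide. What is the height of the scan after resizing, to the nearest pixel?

954 px

At 2040×1530 the scan is width-limited, so height = 2040 / 1.550 ≈ 1316.13 px.
Scaling 2040 → 1479 is ×0.7250, so the height becomes 1316.13 × 0.7250 ≈ 954.19 px.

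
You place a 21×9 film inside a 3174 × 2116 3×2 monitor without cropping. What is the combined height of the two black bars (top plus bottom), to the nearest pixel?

21×9 (2.333) > 3×2 (1.500), so the film fills the width.
Content height = 3174 × 9/21 ≈ 1360.29 px.
Black = 2116 − 1360.29 = 755.71 px.

756 px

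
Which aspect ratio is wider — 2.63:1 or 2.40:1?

2.63:1

2.63 and 2.4; 2.63 > 2.4.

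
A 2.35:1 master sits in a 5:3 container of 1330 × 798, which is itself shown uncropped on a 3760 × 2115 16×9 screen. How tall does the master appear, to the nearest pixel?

First fit — 2.35:1 into 1330×798 spans the width: 1330.00 × 565.96.
5:3 in 3760×2115: fills the height, so the intermediate becomes 3525.00 × 2115.00 — a scale of ×2.6504.
The master scales with it: height 565.96 × 2.6504 ≈ 1500.00.

1500 px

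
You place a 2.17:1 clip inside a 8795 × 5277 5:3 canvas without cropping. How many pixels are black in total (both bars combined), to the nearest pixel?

Since 2.170 > 1.667, the clip is width-limited.
The clip is 8795 / 2.170 ≈ 4052.9954 px tall.
Leftover height: 5277 − 4052.9954 = 1224.0046 px.
Bar area = 1224.0046 × 8795 ≈ 10765121 px.

10765121 pixels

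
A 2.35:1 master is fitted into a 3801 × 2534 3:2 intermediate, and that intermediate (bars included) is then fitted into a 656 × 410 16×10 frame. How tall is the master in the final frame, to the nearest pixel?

262 px

2.35:1 in 3801×2534: fills the width, so the master is 3801.00 × 1617.45.
The 3:2 canvas is height-limited in 656×410, giving 615.00 × 410.00; scale factor 0.1618.
Applying the same ×0.1618: 1617.45 → 261.70.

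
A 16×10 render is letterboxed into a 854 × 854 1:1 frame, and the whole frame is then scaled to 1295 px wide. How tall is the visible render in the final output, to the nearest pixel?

At 854×854 the render is width-limited, so height = 854 × 10/16 ≈ 533.75 px.
Scaling 854 → 1295 is ×1.5164, so the height becomes 533.75 × 1.5164 ≈ 809.38 px.

809 px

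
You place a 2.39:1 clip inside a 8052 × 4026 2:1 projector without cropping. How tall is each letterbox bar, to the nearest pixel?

2.39:1 (2.390) > 2:1 (2.000), so the clip fills the width.
That makes the image 3369.04 px tall (8052 / 2.390).
Leftover height: 4026 − 3369.04 = 656.96 px → 328.48 each side.

328 px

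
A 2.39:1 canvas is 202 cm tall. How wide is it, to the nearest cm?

202 × 2.390 = 482.78.

483 cm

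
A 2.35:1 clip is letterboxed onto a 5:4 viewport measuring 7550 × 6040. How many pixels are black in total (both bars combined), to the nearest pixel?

2.35:1 (2.350) > 5:4 (1.250), so the clip fills the width.
The clip is 7550 / 2.350 ≈ 3212.7660 px tall.
Black = 6040 − 3212.7660 = 2827.2340 px.
Across the 7550-px span: 2827.2340 × 7550 ≈ 21345617 px.

21345617 pixels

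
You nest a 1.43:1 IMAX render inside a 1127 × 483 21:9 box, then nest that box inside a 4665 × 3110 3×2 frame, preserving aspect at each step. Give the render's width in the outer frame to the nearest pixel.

2859 px

First fit — 1.43:1 IMAX into 1127×483 spans the height: 690.69 × 483.00.
21:9 in 4665×3110: fills the width, so the intermediate becomes 4665.00 × 1999.29 — a scale of ×4.1393.
So the render's width is 690.69 × 4.1393 ≈ 2858.98.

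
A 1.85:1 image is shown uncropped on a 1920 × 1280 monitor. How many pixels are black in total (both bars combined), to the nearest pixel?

1.85:1 is wider than 3×2, so it spans the full width.
That makes the image 1037.8378 px tall (1920 / 1.850).
Leftover height: 1280 − 1037.8378 = 242.1622 px.
Bar area = 242.1622 × 1920 ≈ 464951 px.

464951 pixels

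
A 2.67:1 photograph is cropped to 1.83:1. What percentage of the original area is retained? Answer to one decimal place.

68.5%

Going from 2.67:1 to 1.83:1 means cutting width while keeping height.
(1.830)/(2.670) ≈ 0.685 of the area survives.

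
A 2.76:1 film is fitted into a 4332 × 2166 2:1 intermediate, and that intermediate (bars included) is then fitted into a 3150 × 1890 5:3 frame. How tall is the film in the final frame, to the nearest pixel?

1141 px

First fit — 2.76:1 into 4332×2166 spans the width: 4332.00 × 1569.57.
Second fit — the 2:1 canvas into 3150×1890 spans the width: 3150.00 × 1575.00 (×0.7271 from 4332×2166).
So the film's height is 1569.57 × 0.7271 ≈ 1141.30.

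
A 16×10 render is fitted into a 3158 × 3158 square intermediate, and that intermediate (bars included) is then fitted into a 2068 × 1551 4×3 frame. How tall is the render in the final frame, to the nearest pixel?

969 px

First fit — 16×10 into 3158×3158 spans the width: 3158.00 × 1973.75.
square in 2068×1551: fills the height, so the intermediate becomes 1551.00 × 1551.00 — a scale of ×0.4911.
The render scales with it: height 1973.75 × 0.4911 ≈ 969.38.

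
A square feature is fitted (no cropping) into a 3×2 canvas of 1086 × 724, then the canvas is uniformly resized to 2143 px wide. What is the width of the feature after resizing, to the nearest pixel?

In the 1086×724 frame the feature fills the height: width = 724 × 1/1 ≈ 724.00 px.
The frame scales by 2143/1086 = 1.9733; 724.00 × 1.9733 ≈ 1428.67 px.

1429 px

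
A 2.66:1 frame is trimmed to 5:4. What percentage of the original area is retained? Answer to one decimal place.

The height stays; only width is cut (since 5:4 is narrower than 2.66:1).
Area ratio = (1.250)/(2.660) = 46.99% retained.

47.0%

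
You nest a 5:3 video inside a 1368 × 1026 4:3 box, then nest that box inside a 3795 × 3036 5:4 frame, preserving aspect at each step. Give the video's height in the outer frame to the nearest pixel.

5:3 in 1368×1026: fills the width, so the video is 1368.00 × 820.80.
Second fit — the 4:3 canvas into 3795×3036 spans the width: 3795.00 × 2846.25 (×2.7741 from 1368×1026).
The video scales with it: height 820.80 × 2.7741 ≈ 2277.00.

2277 px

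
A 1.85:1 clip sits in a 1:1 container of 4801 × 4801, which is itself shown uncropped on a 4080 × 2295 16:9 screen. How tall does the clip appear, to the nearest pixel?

1241 px

First fit — 1.85:1 into 4801×4801 spans the width: 4801.00 × 2595.14.
Second fit — the 1:1 canvas into 4080×2295 spans the height: 2295.00 × 2295.00 (×0.4780 from 4801×4801).
The clip scales with it: height 2595.14 × 0.4780 ≈ 1240.54.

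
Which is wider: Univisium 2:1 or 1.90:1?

Univisium 2:1

Univisium 2:1 = 2 and 1.9; 2 > 1.9.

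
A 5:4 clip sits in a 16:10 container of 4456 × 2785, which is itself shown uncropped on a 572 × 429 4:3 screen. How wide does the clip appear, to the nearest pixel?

Inside the 4456×2785 canvas the clip is height-limited at 3481.25 × 2785.00.
The 16:10 canvas is width-limited in 572×429, giving 572.00 × 357.50; scale factor 0.1284.
So the clip's width is 3481.25 × 0.1284 ≈ 446.88.

447 px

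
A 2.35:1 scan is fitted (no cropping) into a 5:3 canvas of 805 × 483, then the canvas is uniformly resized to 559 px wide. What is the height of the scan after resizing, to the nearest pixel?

238 px

In the 805×483 frame the scan fills the width: height = 805 / 2.350 ≈ 342.55 px.
Scaling 805 → 559 is ×0.6944, so the height becomes 342.55 × 0.6944 ≈ 237.87 px.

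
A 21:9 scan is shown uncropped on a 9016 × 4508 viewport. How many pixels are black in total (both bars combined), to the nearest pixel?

5806304 pixels

Since 2.333 > 2.000, the scan is width-limited.
Content height = 9016 × 9/21 ≈ 3864.0000 px.
Leftover height: 4508 − 3864.0000 = 644.0000 px.
Across the 9016-px span: 644.0000 × 9016 ≈ 5806304 px.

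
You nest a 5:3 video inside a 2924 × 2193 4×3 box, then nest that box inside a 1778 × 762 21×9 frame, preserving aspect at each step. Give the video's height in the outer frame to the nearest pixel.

Inside the 2924×2193 canvas the video is width-limited at 2924.00 × 1754.40.
Second fit — the 4×3 canvas into 1778×762 spans the height: 1016.00 × 762.00 (×0.3475 from 2924×2193).
Applying the same ×0.3475: 1754.40 → 609.60.

610 px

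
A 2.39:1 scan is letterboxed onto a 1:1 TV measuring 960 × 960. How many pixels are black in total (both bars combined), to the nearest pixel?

2.39:1 is wider than 1:1, so it spans the full width.
The scan is 960 / 2.390 ≈ 401.6736 px tall.
960 − 401.6736 = 558.3264 px of bars.
That's 558.3264 × 960 ≈ 535993 black pixels.

535993 pixels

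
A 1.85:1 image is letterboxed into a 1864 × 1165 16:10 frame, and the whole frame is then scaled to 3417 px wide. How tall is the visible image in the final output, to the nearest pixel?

Fitted into 1864×1165, the image spans the width; its height is 1864 / 1.850 ≈ 1007.57 px.
The frame scales by 3417/1864 = 1.8332; 1007.57 × 1.8332 ≈ 1847.03 px.

1847 px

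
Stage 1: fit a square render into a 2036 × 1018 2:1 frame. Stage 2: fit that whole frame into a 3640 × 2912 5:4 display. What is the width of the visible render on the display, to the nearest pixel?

1820 px

square in 2036×1018: fills the height, so the render is 1018.00 × 1018.00.
Second fit — the 2:1 canvas into 3640×2912 spans the width: 3640.00 × 1820.00 (×1.7878 from 2036×1018).
So the render's width is 1018.00 × 1.7878 ≈ 1820.00.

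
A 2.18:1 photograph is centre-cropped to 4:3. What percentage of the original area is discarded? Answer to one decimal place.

4:3 is narrower than 2.18:1, so the crop keeps the full height and trims the width.
Fraction kept = (1.333)/(2.180) ≈ 61.16%, so 38.84% is lost.

38.8%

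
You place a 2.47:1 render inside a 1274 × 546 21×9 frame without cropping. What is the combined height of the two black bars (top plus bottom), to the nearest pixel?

30 px

2.47:1 is wider than 21×9, so it spans the full width.
The render is 1274 / 2.470 ≈ 515.79 px tall.
546 − 515.79 = 30.21 px of bars.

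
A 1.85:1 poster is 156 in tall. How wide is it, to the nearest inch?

Width = 156 × 1.850 = 288.60.

289 in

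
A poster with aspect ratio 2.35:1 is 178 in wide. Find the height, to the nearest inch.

76 in

178 / 2.350 = 75.74.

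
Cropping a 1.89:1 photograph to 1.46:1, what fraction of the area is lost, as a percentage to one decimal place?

22.8%

1.46:1 is narrower than 1.89:1, so the crop keeps the full height and trims the width.
Fraction kept = (1.460)/(1.890) ≈ 77.25%, so 22.75% is lost.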